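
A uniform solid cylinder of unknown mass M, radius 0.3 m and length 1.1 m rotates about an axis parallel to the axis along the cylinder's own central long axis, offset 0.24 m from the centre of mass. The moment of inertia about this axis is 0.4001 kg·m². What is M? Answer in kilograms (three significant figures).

3.90

I = I_cm + Md² = (1/2)MR² + Md² = M·[0.5·(0.3)² + (0.24)²] = M·0.1026.
So M = 0.4001 / 0.1026 = 3.8996 kg.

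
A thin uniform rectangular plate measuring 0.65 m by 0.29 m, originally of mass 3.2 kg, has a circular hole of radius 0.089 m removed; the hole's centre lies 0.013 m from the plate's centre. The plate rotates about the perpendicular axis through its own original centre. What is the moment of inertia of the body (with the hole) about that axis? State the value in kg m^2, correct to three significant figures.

0.133

Unpierced body about its centre: I₀ = (1/12)M(a²+b²) = (1/12)(3.2)[(0.65)² + (0.29)²] = 0.13509 kg m^2.
The removed disk has mass m = M·πr²/(ab) = (3.2)·π(0.089)²/(0.65·0.29) = 0.42244 kg (same uniform areal density).
Its moment of inertia about the rotation axis (parallel-axis theorem): I_hole = (1/2)mr² + md² = (1/2)(0.42244)(0.089)² + (0.42244)(0.013)² = 0.0017445 kg m^2.
Treating the hole as negative mass, I = I₀ − I_hole = 0.13509 − 0.0017445 = 0.13335 kg m^2.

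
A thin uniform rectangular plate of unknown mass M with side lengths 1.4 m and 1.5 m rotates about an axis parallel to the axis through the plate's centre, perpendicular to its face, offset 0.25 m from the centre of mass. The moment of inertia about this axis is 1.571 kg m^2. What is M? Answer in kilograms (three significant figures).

I = I_cm + Md² = (1/12)M(a²+b²) + Md² = M·[0.0833333·[(1.4)² + (1.5)²] + (0.25)²] = M·0.41333.
So M = 1.571 / 0.41333 = 3.8008 kg.

3.80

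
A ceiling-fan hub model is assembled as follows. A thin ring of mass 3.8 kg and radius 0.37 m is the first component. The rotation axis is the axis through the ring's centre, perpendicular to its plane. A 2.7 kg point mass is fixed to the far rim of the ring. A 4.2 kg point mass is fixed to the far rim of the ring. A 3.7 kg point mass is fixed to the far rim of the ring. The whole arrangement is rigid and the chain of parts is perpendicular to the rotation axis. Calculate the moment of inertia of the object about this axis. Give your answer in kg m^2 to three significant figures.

Thin ring: I_cm = MR² = (3.8)(0.37)² = 0.52022 kg m^2; axis through the centre, so I = 0.52022 kg m^2.
Point mass: I_cm = 0; centre at d = 0.37 m, so I = I_cm + Md² gives I = 0 + (2.7)(0.37)² = 0.36963 kg m^2.
Point mass: I_cm = 0; centre at d = 0.37 m, so I = I_cm + Md² gives I = 0 + (4.2)(0.37)² = 0.57498 kg m^2.
Point mass: I_cm = 0; centre at d = 0.37 m, so I = I_cm + Md² gives I = 0 + (3.7)(0.37)² = 0.50653 kg m^2.
Total I = 0.52022 + 0.36963 + 0.57498 + 0.50653 = 1.9714 kg m^2.

1.97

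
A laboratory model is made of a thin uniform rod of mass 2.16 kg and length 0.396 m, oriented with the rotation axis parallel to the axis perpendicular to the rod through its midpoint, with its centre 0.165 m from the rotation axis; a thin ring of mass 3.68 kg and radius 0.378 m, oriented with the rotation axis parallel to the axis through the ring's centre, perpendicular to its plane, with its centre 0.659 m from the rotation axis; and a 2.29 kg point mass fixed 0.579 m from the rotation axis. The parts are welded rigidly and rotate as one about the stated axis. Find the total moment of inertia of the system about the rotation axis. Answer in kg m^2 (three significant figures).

Thin rod: I_cm = (1/12)ML² = (1/12)(2.16)(0.396)² = 0.028227 kg m^2; centre at d = 0.165 m, so I = I_cm + Md² gives I = 0.028227 + (2.16)(0.165)² = 0.087033 kg m^2.
Thin ring: I_cm = MR² = (3.68)(0.378)² = 0.52581 kg m^2; centre at d = 0.659 m, so I = I_cm + Md² gives I = 0.52581 + (3.68)(0.659)² = 2.124 kg m^2.
Point mass: I_cm = 0; centre at d = 0.579 m, so I = I_cm + Md² gives I = 0 + (2.29)(0.579)² = 0.7677 kg m^2.
Total I = 0.087033 + 2.124 + 0.7677 = 2.9787 kg m^2.

2.98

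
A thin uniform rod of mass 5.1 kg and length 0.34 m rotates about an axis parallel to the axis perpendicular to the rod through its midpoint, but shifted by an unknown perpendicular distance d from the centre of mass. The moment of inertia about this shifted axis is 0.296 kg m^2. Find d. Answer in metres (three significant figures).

0.220

About the centre-of-mass axis, I_cm = (1/12)ML² = (1/12)(5.1)(0.34)² = 0.04913 kg m^2.
Parallel axis theorem: I = I_cm + Md², so Md² = 0.296 − 0.04913 = 0.24687 kg m^2.
d = √(0.24687 / 5.1) = 0.22001 m.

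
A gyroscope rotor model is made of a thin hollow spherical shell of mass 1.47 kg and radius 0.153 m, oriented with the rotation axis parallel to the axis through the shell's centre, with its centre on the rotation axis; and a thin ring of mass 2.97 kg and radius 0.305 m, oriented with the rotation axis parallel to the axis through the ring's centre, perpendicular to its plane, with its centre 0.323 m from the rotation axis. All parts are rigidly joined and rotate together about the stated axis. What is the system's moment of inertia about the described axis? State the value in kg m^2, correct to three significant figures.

0.609

Spherical shell: I_cm = (2/3)MR² = (2/3)(1.47)(0.153)² = 0.022941 kg m^2; axis through the centre, so I = 0.022941 kg m^2.
Thin ring: I_cm = MR² = (2.97)(0.305)² = 0.27628 kg m^2; centre at d = 0.323 m, so the parallel axis theorem gives I = 0.27628 + (2.97)(0.323)² = 0.58614 kg m^2.
Total I = 0.022941 + 0.58614 = 0.60908 kg m^2.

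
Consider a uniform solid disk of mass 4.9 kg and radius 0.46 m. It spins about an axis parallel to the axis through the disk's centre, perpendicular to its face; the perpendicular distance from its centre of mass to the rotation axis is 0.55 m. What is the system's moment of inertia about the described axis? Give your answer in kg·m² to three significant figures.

2.00

I_cm = (1/2)MR² = (1/2)(4.9)(0.46)² = 0.51842 kg·m²; centre at d = 0.55 m, so the parallel axis theorem gives I = 0.51842 + (4.9)(0.55)² = 2.0007 kg·m².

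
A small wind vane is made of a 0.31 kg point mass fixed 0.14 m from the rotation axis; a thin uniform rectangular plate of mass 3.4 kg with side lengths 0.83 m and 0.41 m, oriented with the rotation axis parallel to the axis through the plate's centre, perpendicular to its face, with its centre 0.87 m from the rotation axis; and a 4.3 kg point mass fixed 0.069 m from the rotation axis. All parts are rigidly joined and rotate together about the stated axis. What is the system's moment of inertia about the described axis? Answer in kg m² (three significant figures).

Point mass: I_cm = 0; centre at d = 0.14 m, so I = I_cm + Md² gives I = 0 + (0.31)(0.14)² = 0.006076 kg m².
Rectangular plate: I_cm = (1/12)M(a²+b²) = (1/12)(3.4)[(0.83)² + (0.41)²] = 0.24282 kg m²; centre at d = 0.87 m, so I = I_cm + Md² gives I = 0.24282 + (3.4)(0.87)² = 2.8163 kg m².
Point mass: I_cm = 0; centre at d = 0.069 m, so I = I_cm + Md² gives I = 0 + (4.3)(0.069)² = 0.020472 kg m².
Total I = 0.006076 + 2.8163 + 0.020472 = 2.8428 kg m².

2.84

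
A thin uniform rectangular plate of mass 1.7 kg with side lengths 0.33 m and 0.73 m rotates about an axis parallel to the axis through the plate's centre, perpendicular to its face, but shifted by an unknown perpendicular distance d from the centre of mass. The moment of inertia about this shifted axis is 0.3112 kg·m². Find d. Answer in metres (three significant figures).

0.360

About the centre-of-mass axis, I_cm = (1/12)M(a²+b²) = (1/12)(1.7)[(0.33)² + (0.73)²] = 0.090922 kg·m².
Parallel axis theorem: I = I_cm + Md², so Md² = 0.3112 − 0.090922 = 0.22028 kg·m².
d = √(0.22028 / 1.7) = 0.35997 m.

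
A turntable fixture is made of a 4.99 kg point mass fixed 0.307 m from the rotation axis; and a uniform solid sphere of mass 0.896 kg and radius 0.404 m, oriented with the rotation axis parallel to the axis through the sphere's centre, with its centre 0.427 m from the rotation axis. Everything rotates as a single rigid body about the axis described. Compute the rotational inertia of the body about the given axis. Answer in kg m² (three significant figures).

0.692

Point mass: I_cm = 0; centre at d = 0.307 m, so I = I_cm + Md² gives I = 0 + (4.99)(0.307)² = 0.4703 kg m².
Solid sphere: I_cm = (2/5)MR² = (2/5)(0.896)(0.404)² = 0.058497 kg m²; centre at d = 0.427 m, so I = I_cm + Md² gives I = 0.058497 + (0.896)(0.427)² = 0.22186 kg m².
Total I = 0.4703 + 0.22186 = 0.69217 kg m².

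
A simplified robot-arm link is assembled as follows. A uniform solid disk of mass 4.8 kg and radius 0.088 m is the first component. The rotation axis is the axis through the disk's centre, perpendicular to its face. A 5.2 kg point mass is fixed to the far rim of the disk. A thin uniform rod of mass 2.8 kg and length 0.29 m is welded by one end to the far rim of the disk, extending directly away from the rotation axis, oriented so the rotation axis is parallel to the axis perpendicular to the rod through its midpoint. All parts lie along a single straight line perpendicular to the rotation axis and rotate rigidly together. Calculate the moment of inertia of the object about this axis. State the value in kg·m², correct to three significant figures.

Solid disk: I_cm = (1/2)MR² = (1/2)(4.8)(0.088)² = 0.018586 kg·m²; axis through the centre, so I = 0.018586 kg·m².
Point mass: I_cm = 0; centre at d = 0.088 m, so the parallel axis theorem gives I = 0 + (5.2)(0.088)² = 0.040269 kg·m².
Thin rod: I_cm = (1/12)ML² = (1/12)(2.8)(0.29)² = 0.019623 kg·m²; centre at d = 0.088 + 0.145 = 0.233 m, so the parallel axis theorem gives I = 0.019623 + (2.8)(0.233)² = 0.17163 kg·m².
Total I = 0.018586 + 0.040269 + 0.17163 = 0.23049 kg·m².

0.230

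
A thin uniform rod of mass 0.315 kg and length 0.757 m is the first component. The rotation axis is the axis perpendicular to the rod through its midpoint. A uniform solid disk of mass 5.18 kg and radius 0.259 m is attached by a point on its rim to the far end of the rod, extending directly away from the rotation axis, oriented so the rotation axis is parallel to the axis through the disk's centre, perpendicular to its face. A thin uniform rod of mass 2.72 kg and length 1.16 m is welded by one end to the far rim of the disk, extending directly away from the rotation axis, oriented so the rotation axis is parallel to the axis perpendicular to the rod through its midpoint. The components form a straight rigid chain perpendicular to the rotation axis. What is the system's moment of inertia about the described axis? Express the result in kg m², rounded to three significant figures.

Thin rod: I_cm = (1/12)ML² = (1/12)(0.315)(0.757)² = 0.015043 kg m²; axis through the centre, so I = 0.015043 kg m².
Solid disk: I_cm = (1/2)MR² = (1/2)(5.18)(0.259)² = 0.17374 kg m²; centre at d = 0.3785 + 0.259 = 0.6375 m, so I = I_cm + Md² gives I = 0.17374 + (5.18)(0.6375)² = 2.2789 kg m².
Thin rod: I_cm = (1/12)ML² = (1/12)(2.72)(1.16)² = 0.305 kg m²; centre at d = 0.3785 + 0.259 + 0.259 + 0.58 = 1.4765 m, so I = I_cm + Md² gives I = 0.305 + (2.72)(1.4765)² = 6.2347 kg m².
Total I = 0.015043 + 2.2789 + 6.2347 = 8.5287 kg m².

8.53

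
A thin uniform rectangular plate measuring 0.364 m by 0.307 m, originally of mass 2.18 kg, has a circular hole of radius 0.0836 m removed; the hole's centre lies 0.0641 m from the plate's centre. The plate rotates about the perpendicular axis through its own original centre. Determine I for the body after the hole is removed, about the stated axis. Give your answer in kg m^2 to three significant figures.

Unpierced body about its centre: I₀ = (1/12)M(a²+b²) = (1/12)(2.18)[(0.364)² + (0.307)²] = 0.041192 kg m^2.
The removed disk has mass m = M·πr²/(ab) = (2.18)·π(0.0836)²/(0.364·0.307) = 0.42833 kg (same uniform areal density).
Its moment of inertia about the rotation axis (parallel-axis theorem): I_hole = (1/2)mr² + md² = (1/2)(0.42833)(0.0836)² + (0.42833)(0.0641)² = 0.0032567 kg m^2.
Treating the hole as negative mass, I = I₀ − I_hole = 0.041192 − 0.0032567 = 0.037935 kg m^2.

0.0379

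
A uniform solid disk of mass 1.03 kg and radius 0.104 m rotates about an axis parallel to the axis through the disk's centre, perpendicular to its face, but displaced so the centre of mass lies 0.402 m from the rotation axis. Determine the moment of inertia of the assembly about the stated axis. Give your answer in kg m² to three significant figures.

I_cm = (1/2)MR² = (1/2)(1.03)(0.104)² = 0.0055702 kg m²; centre at d = 0.402 m, so the parallel axis theorem gives I = 0.0055702 + (1.03)(0.402)² = 0.17202 kg m².

0.172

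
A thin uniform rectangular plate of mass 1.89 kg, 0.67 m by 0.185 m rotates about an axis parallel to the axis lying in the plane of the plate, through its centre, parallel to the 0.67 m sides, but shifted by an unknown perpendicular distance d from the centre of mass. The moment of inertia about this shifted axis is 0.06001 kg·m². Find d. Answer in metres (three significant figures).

0.170

About the centre-of-mass axis, I_cm = (1/12)Mb² = (1/12)(1.89)(0.185)² = 0.0053904 kg·m².
Parallel axis theorem: I = I_cm + Md², so Md² = 0.06001 − 0.0053904 = 0.05462 kg·m².
d = √(0.05462 / 1.89) = 0.17 m.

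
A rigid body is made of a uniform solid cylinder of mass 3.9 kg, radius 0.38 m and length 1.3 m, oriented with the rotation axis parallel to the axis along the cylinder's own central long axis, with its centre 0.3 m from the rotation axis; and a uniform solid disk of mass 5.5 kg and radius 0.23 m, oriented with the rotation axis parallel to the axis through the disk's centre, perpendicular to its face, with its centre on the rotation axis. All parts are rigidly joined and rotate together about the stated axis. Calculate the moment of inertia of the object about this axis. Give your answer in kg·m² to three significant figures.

0.778

Solid cylinder: I_cm = (1/2)MR² = (1/2)(3.9)(0.38)² = 0.28158 kg·m²; centre at d = 0.3 m, so I = I_cm + Md² gives I = 0.28158 + (3.9)(0.3)² = 0.63258 kg·m².
Solid disk: I_cm = (1/2)MR² = (1/2)(5.5)(0.23)² = 0.14548 kg·m²; axis through the centre, so I = 0.14548 kg·m².
Total I = 0.63258 + 0.14548 = 0.77805 kg·m².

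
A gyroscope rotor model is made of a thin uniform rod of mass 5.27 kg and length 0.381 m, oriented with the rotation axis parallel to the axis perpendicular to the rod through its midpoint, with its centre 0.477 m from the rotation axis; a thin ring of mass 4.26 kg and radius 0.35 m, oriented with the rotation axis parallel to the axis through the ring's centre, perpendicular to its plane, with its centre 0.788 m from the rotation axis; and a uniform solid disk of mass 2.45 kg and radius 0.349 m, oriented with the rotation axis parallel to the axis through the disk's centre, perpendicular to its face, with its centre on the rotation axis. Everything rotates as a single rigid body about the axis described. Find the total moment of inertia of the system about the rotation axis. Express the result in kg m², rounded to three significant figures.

Thin rod: I_cm = (1/12)ML² = (1/12)(5.27)(0.381)² = 0.06375 kg m²; centre at d = 0.477 m, so the parallel axis theorem gives I = 0.06375 + (5.27)(0.477)² = 1.2628 kg m².
Thin ring: I_cm = MR² = (4.26)(0.35)² = 0.52185 kg m²; centre at d = 0.788 m, so the parallel axis theorem gives I = 0.52185 + (4.26)(0.788)² = 3.1671 kg m².
Solid disk: I_cm = (1/2)MR² = (1/2)(2.45)(0.349)² = 0.14921 kg m²; axis through the centre, so I = 0.14921 kg m².
Total I = 1.2628 + 3.1671 + 0.14921 = 4.5791 kg m².

4.58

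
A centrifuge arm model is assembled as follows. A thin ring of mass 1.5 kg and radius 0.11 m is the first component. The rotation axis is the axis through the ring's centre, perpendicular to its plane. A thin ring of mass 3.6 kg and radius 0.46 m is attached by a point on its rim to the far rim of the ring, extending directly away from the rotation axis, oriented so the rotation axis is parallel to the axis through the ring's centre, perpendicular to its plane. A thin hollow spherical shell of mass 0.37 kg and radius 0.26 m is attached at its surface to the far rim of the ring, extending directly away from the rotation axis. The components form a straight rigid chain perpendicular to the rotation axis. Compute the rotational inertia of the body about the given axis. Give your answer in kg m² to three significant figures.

Thin ring: I_cm = MR² = (1.5)(0.11)² = 0.01815 kg m²; axis through the centre, so I = 0.01815 kg m².
Thin ring: I_cm = MR² = (3.6)(0.46)² = 0.76176 kg m²; centre at d = 0.11 + 0.46 = 0.57 m, so the parallel axis theorem gives I = 0.76176 + (3.6)(0.57)² = 1.9314 kg m².
Spherical shell: I_cm = (2/3)MR² = (2/3)(0.37)(0.26)² = 0.016675 kg m²; centre at d = 0.11 + 0.46 + 0.46 + 0.26 = 1.29 m, so the parallel axis theorem gives I = 0.016675 + (0.37)(1.29)² = 0.63239 kg m².
Total I = 0.01815 + 1.9314 + 0.63239 = 2.5819 kg m².

2.58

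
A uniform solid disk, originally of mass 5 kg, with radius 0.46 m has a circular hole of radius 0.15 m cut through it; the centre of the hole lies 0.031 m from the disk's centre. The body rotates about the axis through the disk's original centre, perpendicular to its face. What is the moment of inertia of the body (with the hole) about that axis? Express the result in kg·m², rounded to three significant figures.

0.523

Unpierced body about its centre: I₀ = (1/2)MR² = (1/2)(5)(0.46)² = 0.529 kg·m².
The removed disk has mass m = M·(r/R)² = (5)(0.15/0.46)² = 0.53166 kg (same uniform areal density).
Its moment of inertia about the rotation axis (parallel-axis theorem): I_hole = (1/2)mr² + md² = (1/2)(0.53166)(0.15)² + (0.53166)(0.031)² = 0.0064921 kg·m².
Treating the hole as negative mass, I = I₀ − I_hole = 0.529 − 0.0064921 = 0.52251 kg·m².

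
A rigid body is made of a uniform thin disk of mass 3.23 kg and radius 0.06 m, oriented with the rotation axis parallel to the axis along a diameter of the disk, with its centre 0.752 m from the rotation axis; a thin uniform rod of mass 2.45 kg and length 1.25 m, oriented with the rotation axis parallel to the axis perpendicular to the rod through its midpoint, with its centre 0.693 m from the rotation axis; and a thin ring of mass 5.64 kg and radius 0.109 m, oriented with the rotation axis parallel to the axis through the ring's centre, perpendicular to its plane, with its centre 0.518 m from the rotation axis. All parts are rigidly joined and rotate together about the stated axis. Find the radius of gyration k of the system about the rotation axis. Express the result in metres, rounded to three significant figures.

0.658

Thin disk: I_cm = (1/4)MR² = (1/4)(3.23)(0.06)² = 0.002907 kg m²; centre at d = 0.752 m, so the parallel axis theorem gives I = 0.002907 + (3.23)(0.752)² = 1.8295 kg m².
Thin rod: I_cm = (1/12)ML² = (1/12)(2.45)(1.25)² = 0.31901 kg m²; centre at d = 0.693 m, so the parallel axis theorem gives I = 0.31901 + (2.45)(0.693)² = 1.4956 kg m².
Thin ring: I_cm = MR² = (5.64)(0.109)² = 0.067009 kg m²; centre at d = 0.518 m, so the parallel axis theorem gives I = 0.067009 + (5.64)(0.518)² = 1.5804 kg m².
Total I = 4.9055 kg m²; total mass M = 11.32 kg.
k = √(I/M) = √(4.9055/11.32) = 0.65829 m.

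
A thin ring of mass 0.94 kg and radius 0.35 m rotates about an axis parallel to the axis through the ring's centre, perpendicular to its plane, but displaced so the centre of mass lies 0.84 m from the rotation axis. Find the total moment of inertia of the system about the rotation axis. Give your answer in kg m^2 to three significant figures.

0.778

I_cm = MR² = (0.94)(0.35)² = 0.11515 kg m^2; centre at d = 0.84 m, so the parallel axis theorem gives I = 0.11515 + (0.94)(0.84)² = 0.77841 kg m^2.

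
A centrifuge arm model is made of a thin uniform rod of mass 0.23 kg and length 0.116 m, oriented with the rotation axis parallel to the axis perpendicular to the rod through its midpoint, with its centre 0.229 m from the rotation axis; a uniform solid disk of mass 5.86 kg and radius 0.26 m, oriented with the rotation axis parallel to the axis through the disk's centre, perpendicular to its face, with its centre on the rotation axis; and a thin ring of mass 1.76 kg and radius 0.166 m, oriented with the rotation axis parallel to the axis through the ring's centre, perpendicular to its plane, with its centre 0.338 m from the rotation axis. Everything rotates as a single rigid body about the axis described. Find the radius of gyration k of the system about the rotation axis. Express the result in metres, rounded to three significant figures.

Thin rod: I_cm = (1/12)ML² = (1/12)(0.23)(0.116)² = 0.00025791 kg·m²; centre at d = 0.229 m, so I = I_cm + Md² gives I = 0.00025791 + (0.23)(0.229)² = 0.012319 kg·m².
Solid disk: I_cm = (1/2)MR² = (1/2)(5.86)(0.26)² = 0.19807 kg·m²; axis through the centre, so I = 0.19807 kg·m².
Thin ring: I_cm = MR² = (1.76)(0.166)² = 0.048499 kg·m²; centre at d = 0.338 m, so I = I_cm + Md² gives I = 0.048499 + (1.76)(0.338)² = 0.24957 kg·m².
Total I = 0.45996 kg·m²; total mass M = 7.85 kg.
k = √(I/M) = √(0.45996/7.85) = 0.24206 m.

0.242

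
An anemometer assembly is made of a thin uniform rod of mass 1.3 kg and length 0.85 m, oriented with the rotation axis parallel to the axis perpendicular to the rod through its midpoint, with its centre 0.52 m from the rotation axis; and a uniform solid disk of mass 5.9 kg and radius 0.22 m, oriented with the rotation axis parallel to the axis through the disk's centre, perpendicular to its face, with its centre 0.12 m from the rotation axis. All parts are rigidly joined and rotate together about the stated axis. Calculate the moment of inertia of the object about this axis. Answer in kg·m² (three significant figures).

Thin rod: I_cm = (1/12)ML² = (1/12)(1.3)(0.85)² = 0.078271 kg·m²; centre at d = 0.52 m, so I = I_cm + Md² gives I = 0.078271 + (1.3)(0.52)² = 0.42979 kg·m².
Solid disk: I_cm = (1/2)MR² = (1/2)(5.9)(0.22)² = 0.14278 kg·m²; centre at d = 0.12 m, so I = I_cm + Md² gives I = 0.14278 + (5.9)(0.12)² = 0.22774 kg·m².
Total I = 0.42979 + 0.22774 = 0.65753 kg·m².

0.658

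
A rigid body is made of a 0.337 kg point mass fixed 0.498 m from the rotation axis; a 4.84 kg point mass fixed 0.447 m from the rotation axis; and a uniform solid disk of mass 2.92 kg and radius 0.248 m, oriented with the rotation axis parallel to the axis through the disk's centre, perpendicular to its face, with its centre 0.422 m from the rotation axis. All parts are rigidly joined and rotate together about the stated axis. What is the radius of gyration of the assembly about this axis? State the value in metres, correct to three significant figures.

0.453

Point mass: I_cm = 0; centre at d = 0.498 m, so I = I_cm + Md² gives I = 0 + (0.337)(0.498)² = 0.083577 kg m^2.
Point mass: I_cm = 0; centre at d = 0.447 m, so I = I_cm + Md² gives I = 0 + (4.84)(0.447)² = 0.96708 kg m^2.
Solid disk: I_cm = (1/2)MR² = (1/2)(2.92)(0.248)² = 0.089796 kg m^2; centre at d = 0.422 m, so I = I_cm + Md² gives I = 0.089796 + (2.92)(0.422)² = 0.6098 kg m^2.
Total I = 1.6605 kg m^2; total mass M = 8.097 kg.
k = √(I/M) = √(1.6605/8.097) = 0.45285 m.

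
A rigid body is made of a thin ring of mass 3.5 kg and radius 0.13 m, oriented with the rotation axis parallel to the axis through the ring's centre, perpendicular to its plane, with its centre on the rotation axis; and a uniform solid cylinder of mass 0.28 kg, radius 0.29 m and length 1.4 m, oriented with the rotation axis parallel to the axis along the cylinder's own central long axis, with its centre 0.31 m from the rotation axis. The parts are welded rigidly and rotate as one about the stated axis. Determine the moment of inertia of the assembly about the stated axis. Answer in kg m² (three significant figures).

Thin ring: I_cm = MR² = (3.5)(0.13)² = 0.05915 kg m²; axis through the centre, so I = 0.05915 kg m².
Solid cylinder: I_cm = (1/2)MR² = (1/2)(0.28)(0.29)² = 0.011774 kg m²; centre at d = 0.31 m, so I = I_cm + Md² gives I = 0.011774 + (0.28)(0.31)² = 0.038682 kg m².
Total I = 0.05915 + 0.038682 = 0.097832 kg m².

0.0978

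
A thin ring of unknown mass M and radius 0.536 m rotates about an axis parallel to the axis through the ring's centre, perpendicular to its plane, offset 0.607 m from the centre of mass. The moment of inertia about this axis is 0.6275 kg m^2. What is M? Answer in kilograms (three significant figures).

0.957

I = I_cm + Md² = MR² + Md² = M·[1·(0.536)² + (0.607)²] = M·0.65575.
So M = 0.6275 / 0.65575 = 0.95693 kg.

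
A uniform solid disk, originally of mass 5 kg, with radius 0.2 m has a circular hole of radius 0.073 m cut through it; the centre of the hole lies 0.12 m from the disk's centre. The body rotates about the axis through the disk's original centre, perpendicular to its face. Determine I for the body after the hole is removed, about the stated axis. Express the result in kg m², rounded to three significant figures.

0.0886

Unpierced body about its centre: I₀ = (1/2)MR² = (1/2)(5)(0.2)² = 0.1 kg m².
The removed disk has mass m = M·(r/R)² = (5)(0.073/0.2)² = 0.66612 kg (same uniform areal density).
Its moment of inertia about the rotation axis (parallel-axis theorem): I_hole = (1/2)mr² + md² = (1/2)(0.66612)(0.073)² + (0.66612)(0.12)² = 0.011367 kg m².
Treating the hole as negative mass, I = I₀ − I_hole = 0.1 − 0.011367 = 0.088633 kg m².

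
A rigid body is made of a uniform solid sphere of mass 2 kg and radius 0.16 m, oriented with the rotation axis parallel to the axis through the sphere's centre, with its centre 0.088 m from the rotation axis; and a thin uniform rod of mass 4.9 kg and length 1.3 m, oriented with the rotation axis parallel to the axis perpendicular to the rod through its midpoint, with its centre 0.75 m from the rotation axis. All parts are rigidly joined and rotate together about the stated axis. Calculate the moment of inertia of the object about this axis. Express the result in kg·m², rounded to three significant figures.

Solid sphere: I_cm = (2/5)MR² = (2/5)(2)(0.16)² = 0.02048 kg·m²; centre at d = 0.088 m, so I = I_cm + Md² gives I = 0.02048 + (2)(0.088)² = 0.035968 kg·m².
Thin rod: I_cm = (1/12)ML² = (1/12)(4.9)(1.3)² = 0.69008 kg·m²; centre at d = 0.75 m, so I = I_cm + Md² gives I = 0.69008 + (4.9)(0.75)² = 3.4463 kg·m².
Total I = 0.035968 + 3.4463 = 3.4823 kg·m².

3.48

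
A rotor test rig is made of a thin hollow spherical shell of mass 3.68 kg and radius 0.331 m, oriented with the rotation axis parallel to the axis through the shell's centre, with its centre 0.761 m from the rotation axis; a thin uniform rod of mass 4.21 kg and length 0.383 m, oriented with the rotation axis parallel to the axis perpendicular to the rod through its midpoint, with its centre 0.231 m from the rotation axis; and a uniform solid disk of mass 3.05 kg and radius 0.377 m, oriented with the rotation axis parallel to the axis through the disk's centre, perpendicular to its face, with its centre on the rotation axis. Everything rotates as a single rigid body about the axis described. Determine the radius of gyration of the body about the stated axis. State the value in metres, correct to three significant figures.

Spherical shell: I_cm = (2/3)MR² = (2/3)(3.68)(0.331)² = 0.26879 kg·m²; centre at d = 0.761 m, so the parallel axis theorem gives I = 0.26879 + (3.68)(0.761)² = 2.4 kg·m².
Thin rod: I_cm = (1/12)ML² = (1/12)(4.21)(0.383)² = 0.051463 kg·m²; centre at d = 0.231 m, so the parallel axis theorem gives I = 0.051463 + (4.21)(0.231)² = 0.27611 kg·m².
Solid disk: I_cm = (1/2)MR² = (1/2)(3.05)(0.377)² = 0.21675 kg·m²; axis through the centre, so I = 0.21675 kg·m².
Total I = 2.8928 kg·m²; total mass M = 10.94 kg.
k = √(I/M) = √(2.8928/10.94) = 0.51422 m.

0.514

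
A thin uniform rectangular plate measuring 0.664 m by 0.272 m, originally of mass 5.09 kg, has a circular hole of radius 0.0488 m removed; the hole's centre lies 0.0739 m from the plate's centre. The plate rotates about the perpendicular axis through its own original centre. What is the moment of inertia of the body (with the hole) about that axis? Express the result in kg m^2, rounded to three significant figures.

Unpierced body about its centre: I₀ = (1/12)M(a²+b²) = (1/12)(5.09)[(0.664)² + (0.272)²] = 0.21839 kg m^2.
The removed disk has mass m = M·πr²/(ab) = (5.09)·π(0.0488)²/(0.664·0.272) = 0.21085 kg (same uniform areal density).
Its moment of inertia about the rotation axis (parallel-axis theorem): I_hole = (1/2)mr² + md² = (1/2)(0.21085)(0.0488)² + (0.21085)(0.0739)² = 0.0014025 kg m^2.
Treating the hole as negative mass, I = I₀ − I_hole = 0.21839 − 0.0014025 = 0.21699 kg m^2.

0.217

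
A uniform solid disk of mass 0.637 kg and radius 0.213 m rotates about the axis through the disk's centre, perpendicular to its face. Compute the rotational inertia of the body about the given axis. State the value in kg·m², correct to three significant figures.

I_cm = (1/2)MR² = (1/2)(0.637)(0.213)² = 0.01445 kg·m²; axis through the centre, so I = 0.01445 kg·m².

0.0145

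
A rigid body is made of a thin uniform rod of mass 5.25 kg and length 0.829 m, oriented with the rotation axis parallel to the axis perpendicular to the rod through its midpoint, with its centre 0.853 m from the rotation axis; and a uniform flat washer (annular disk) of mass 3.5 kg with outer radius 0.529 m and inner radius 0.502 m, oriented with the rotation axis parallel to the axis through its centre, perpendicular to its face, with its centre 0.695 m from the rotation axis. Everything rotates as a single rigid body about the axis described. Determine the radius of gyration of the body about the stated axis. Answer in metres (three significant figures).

0.878

Thin rod: I_cm = (1/12)ML² = (1/12)(5.25)(0.829)² = 0.30067 kg m²; centre at d = 0.853 m, so I = I_cm + Md² gives I = 0.30067 + (5.25)(0.853)² = 4.1206 kg m².
Annular disk: I_cm = (1/2)M(R²+r²) = (1/2)(3.5)[(0.529)² + (0.502)²] = 0.93073 kg m²; centre at d = 0.695 m, so I = I_cm + Md² gives I = 0.93073 + (3.5)(0.695)² = 2.6213 kg m².
Total I = 6.7419 kg m²; total mass M = 8.75 kg.
k = √(I/M) = √(6.7419/8.75) = 0.87778 m.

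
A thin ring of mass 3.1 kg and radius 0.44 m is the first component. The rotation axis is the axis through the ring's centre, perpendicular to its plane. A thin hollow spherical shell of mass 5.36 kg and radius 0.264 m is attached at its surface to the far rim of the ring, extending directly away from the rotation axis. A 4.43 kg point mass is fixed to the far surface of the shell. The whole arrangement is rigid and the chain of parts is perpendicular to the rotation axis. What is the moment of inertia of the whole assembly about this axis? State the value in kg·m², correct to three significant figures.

7.66

Thin ring: I_cm = MR² = (3.1)(0.44)² = 0.60016 kg·m²; axis through the centre, so I = 0.60016 kg·m².
Spherical shell: I_cm = (2/3)MR² = (2/3)(5.36)(0.264)² = 0.24905 kg·m²; centre at d = 0.44 + 0.264 = 0.704 m, so the parallel axis theorem gives I = 0.24905 + (5.36)(0.704)² = 2.9055 kg·m².
Point mass: I_cm = 0; centre at d = 0.44 + 0.264 + 0.264 = 0.968 m, so the parallel axis theorem gives I = 0 + (4.43)(0.968)² = 4.151 kg·m².
Total I = 0.60016 + 2.9055 + 4.151 = 7.6567 kg·m².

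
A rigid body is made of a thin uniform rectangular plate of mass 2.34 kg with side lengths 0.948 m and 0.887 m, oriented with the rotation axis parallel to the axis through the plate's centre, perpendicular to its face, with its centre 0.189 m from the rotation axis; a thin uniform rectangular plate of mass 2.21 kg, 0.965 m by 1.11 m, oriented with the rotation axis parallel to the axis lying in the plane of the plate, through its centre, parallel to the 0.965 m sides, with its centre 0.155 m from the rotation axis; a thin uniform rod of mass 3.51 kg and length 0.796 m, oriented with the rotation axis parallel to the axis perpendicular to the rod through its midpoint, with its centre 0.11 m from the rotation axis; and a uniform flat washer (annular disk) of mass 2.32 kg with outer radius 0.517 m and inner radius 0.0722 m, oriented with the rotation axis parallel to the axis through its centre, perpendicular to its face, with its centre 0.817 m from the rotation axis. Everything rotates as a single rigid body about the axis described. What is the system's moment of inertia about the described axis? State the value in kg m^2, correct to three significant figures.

2.78

Rectangular plate: I_cm = (1/12)M(a²+b²) = (1/12)(2.34)[(0.948)² + (0.887)²] = 0.32867 kg m^2; centre at d = 0.189 m, so I = I_cm + Md² gives I = 0.32867 + (2.34)(0.189)² = 0.41225 kg m^2.
Rectangular plate: I_cm = (1/12)Mb² = (1/12)(2.21)(1.11)² = 0.22691 kg m^2; centre at d = 0.155 m, so I = I_cm + Md² gives I = 0.22691 + (2.21)(0.155)² = 0.28001 kg m^2.
Thin rod: I_cm = (1/12)ML² = (1/12)(3.51)(0.796)² = 0.18533 kg m^2; centre at d = 0.11 m, so I = I_cm + Md² gives I = 0.18533 + (3.51)(0.11)² = 0.2278 kg m^2.
Annular disk: I_cm = (1/2)M(R²+r²) = (1/2)(2.32)[(0.517)² + (0.0722)²] = 0.3161 kg m^2; centre at d = 0.817 m, so I = I_cm + Md² gives I = 0.3161 + (2.32)(0.817)² = 1.8647 kg m^2.
Total I = 0.41225 + 0.28001 + 0.2278 + 1.8647 = 2.7847 kg m^2.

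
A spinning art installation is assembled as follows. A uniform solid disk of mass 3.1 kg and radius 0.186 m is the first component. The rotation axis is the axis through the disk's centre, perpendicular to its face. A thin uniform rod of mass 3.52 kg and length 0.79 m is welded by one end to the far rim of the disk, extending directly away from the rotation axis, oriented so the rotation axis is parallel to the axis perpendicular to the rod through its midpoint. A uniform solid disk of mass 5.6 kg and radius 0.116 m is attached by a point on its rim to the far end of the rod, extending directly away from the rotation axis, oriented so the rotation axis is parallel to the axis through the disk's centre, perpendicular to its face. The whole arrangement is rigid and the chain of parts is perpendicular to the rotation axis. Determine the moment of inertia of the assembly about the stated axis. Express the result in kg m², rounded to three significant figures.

Solid disk: I_cm = (1/2)MR² = (1/2)(3.1)(0.186)² = 0.053624 kg m²; axis through the centre, so I = 0.053624 kg m².
Thin rod: I_cm = (1/12)ML² = (1/12)(3.52)(0.79)² = 0.18307 kg m²; centre at d = 0.186 + 0.395 = 0.581 m, so the parallel axis theorem gives I = 0.18307 + (3.52)(0.581)² = 1.3713 kg m².
Solid disk: I_cm = (1/2)MR² = (1/2)(5.6)(0.116)² = 0.037677 kg m²; centre at d = 0.186 + 0.395 + 0.395 + 0.116 = 1.092 m, so the parallel axis theorem gives I = 0.037677 + (5.6)(1.092)² = 6.7155 kg m².
Total I = 0.053624 + 1.3713 + 6.7155 = 8.1404 kg m².

8.14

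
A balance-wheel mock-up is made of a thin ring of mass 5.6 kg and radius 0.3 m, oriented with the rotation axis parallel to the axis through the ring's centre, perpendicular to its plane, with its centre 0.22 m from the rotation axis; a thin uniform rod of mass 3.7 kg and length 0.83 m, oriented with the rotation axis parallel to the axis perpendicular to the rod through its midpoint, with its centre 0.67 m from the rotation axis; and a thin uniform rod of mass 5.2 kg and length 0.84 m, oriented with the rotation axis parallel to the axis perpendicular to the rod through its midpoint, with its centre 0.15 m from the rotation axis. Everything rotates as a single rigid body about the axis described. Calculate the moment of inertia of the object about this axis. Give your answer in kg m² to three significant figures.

Thin ring: I_cm = MR² = (5.6)(0.3)² = 0.504 kg m²; centre at d = 0.22 m, so the parallel axis theorem gives I = 0.504 + (5.6)(0.22)² = 0.77504 kg m².
Thin rod: I_cm = (1/12)ML² = (1/12)(3.7)(0.83)² = 0.21241 kg m²; centre at d = 0.67 m, so the parallel axis theorem gives I = 0.21241 + (3.7)(0.67)² = 1.8733 kg m².
Thin rod: I_cm = (1/12)ML² = (1/12)(5.2)(0.84)² = 0.30576 kg m²; centre at d = 0.15 m, so the parallel axis theorem gives I = 0.30576 + (5.2)(0.15)² = 0.42276 kg m².
Total I = 0.77504 + 1.8733 + 0.42276 = 3.0711 kg m².

3.07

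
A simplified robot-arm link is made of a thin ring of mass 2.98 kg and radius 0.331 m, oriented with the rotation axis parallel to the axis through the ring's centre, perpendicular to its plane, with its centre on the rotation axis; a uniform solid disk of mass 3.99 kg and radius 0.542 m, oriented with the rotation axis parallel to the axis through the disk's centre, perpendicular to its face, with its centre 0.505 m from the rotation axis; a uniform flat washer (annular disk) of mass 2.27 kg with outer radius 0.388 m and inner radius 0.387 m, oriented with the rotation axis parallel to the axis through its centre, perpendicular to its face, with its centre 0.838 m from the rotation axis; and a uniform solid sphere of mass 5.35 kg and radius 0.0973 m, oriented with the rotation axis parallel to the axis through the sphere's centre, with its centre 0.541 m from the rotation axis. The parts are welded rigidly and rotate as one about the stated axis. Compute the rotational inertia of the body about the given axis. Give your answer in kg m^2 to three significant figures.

5.45

Thin ring: I_cm = MR² = (2.98)(0.331)² = 0.32649 kg m^2; axis through the centre, so I = 0.32649 kg m^2.
Solid disk: I_cm = (1/2)MR² = (1/2)(3.99)(0.542)² = 0.58606 kg m^2; centre at d = 0.505 m, so the parallel axis theorem gives I = 0.58606 + (3.99)(0.505)² = 1.6036 kg m^2.
Annular disk: I_cm = (1/2)M(R²+r²) = (1/2)(2.27)[(0.388)² + (0.387)²] = 0.34086 kg m^2; centre at d = 0.838 m, so the parallel axis theorem gives I = 0.34086 + (2.27)(0.838)² = 1.9349 kg m^2.
Solid sphere: I_cm = (2/5)MR² = (2/5)(5.35)(0.0973)² = 0.02026 kg m^2; centre at d = 0.541 m, so the parallel axis theorem gives I = 0.02026 + (5.35)(0.541)² = 1.5861 kg m^2.
Total I = 0.32649 + 1.6036 + 1.9349 + 1.5861 = 5.4512 kg m^2.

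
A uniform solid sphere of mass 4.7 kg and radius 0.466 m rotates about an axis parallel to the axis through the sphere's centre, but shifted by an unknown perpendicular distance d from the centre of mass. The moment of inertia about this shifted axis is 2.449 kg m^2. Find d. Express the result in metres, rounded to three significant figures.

0.659

About the centre-of-mass axis, I_cm = (2/5)MR² = (2/5)(4.7)(0.466)² = 0.40825 kg m^2.
Parallel axis theorem: I = I_cm + Md², so Md² = 2.449 − 0.40825 = 2.0407 kg m^2.
d = √(2.0407 / 4.7) = 0.65894 m.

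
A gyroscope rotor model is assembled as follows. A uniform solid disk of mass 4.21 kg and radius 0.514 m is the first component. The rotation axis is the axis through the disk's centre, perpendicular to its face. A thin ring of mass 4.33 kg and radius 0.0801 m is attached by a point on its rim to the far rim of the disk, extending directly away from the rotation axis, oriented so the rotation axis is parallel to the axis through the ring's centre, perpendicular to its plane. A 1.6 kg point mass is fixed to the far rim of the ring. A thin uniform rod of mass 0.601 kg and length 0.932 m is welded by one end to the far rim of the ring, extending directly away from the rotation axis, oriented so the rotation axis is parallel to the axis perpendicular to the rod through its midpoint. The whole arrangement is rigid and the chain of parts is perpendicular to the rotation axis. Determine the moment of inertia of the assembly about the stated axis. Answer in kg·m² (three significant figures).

Solid disk: I_cm = (1/2)MR² = (1/2)(4.21)(0.514)² = 0.55613 kg·m²; axis through the centre, so I = 0.55613 kg·m².
Thin ring: I_cm = MR² = (4.33)(0.0801)² = 0.027781 kg·m²; centre at d = 0.514 + 0.0801 = 0.5941 m, so the parallel axis theorem gives I = 0.027781 + (4.33)(0.5941)² = 1.5561 kg·m².
Point mass: I_cm = 0; centre at d = 0.514 + 0.0801 + 0.0801 = 0.6742 m, so the parallel axis theorem gives I = 0 + (1.6)(0.6742)² = 0.72727 kg·m².
Thin rod: I_cm = (1/12)ML² = (1/12)(0.601)(0.932)² = 0.043504 kg·m²; centre at d = 0.514 + 0.0801 + 0.0801 + 0.466 = 1.1402 m, so the parallel axis theorem gives I = 0.043504 + (0.601)(1.1402)² = 0.82484 kg·m².
Total I = 0.55613 + 1.5561 + 0.72727 + 0.82484 = 3.6643 kg·m².

3.66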